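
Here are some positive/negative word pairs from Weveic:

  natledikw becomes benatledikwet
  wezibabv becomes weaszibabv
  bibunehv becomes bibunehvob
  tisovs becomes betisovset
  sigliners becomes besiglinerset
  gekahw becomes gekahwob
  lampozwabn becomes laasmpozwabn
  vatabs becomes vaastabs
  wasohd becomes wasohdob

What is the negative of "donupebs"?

"donupebs" has second-to-last letter 'b'. The stems whose second-to-last letter is 'b' (wezibabv → weaszibabv, vatabs → vaastabs, lampozwabn → laasmpozwabn) insert -as- after the first vowel.
So donupebs → doasnupebs.

doasnupebs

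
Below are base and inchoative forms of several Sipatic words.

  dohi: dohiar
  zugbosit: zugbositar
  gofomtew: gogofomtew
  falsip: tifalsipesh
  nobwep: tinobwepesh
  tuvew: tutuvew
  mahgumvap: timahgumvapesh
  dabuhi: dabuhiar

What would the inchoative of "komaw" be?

kokomaw

tuvew and nobwep both have last vowel 'e' yet inflect differently (tutuvew, tinobwepesh), so the last vowel is not what conditions the rule; the final letter is.
"komaw" ends in -w. The stems ending in -w (tuvew → tutuvew, gofomtew → gogofomtew) repeat the first consonant+vowel as a prefix.
The other patterns: stems ending in -p add ti- … -esh around the stem; stems ending in -i or -t add -ar.
So komaw → kokomaw.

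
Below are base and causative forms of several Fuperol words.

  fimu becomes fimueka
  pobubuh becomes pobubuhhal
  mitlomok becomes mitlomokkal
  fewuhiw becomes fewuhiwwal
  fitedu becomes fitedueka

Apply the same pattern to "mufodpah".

"mufodpah" ends in a consonant. The stems ending in a consonant (pobubuh → pobubuhhal, fewuhiw → fewuhiwwal, mitlomok → mitlomokkal) double the final consonant and add -al.
So mufodpah → mufodpahhal.

mufodpahhal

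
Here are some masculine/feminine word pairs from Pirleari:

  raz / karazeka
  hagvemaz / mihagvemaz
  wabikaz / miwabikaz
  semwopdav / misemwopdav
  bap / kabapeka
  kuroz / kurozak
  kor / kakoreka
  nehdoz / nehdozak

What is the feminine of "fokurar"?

mifokurar

raz and nehdoz both end in -z yet inflect differently (karazeka, nehdozak), so the final letter is not what conditions the rule; the number of vowels is.
"fokurar" has 3 vowels. The stems with 3 vowels (semwopdav → misemwopdav, wabikaz → miwabikaz, hagvemaz → mihagvemaz) add the prefix mi-.
The other patterns: stems with 1 vowel add ka- … -eka around the stem; stems with 2 vowels add -ak.
So fokurar → mifokurar.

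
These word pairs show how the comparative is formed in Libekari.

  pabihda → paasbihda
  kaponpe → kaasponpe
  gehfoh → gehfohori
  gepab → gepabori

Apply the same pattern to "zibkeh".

"zibkeh" ends in a consonant. The stems ending in a consonant (gepab → gepabori, gehfoh → gehfohori) add -ori.
The other pattern: stems ending in a vowel insert -as- after the first vowel.
So zibkeh → zibkehori.

zibkehori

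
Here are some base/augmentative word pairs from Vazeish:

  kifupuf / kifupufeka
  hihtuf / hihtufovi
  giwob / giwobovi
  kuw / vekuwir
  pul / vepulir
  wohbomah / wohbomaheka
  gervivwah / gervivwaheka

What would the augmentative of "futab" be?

futabovi

hihtuf and kifupuf both end in -f yet inflect differently (hihtufovi, kifupufeka), so the final letter is not what conditions the rule; the number of vowels is.
"futab" has 2 vowels. The stems with 2 vowels (giwob → giwobovi, hihtuf → hihtufovi) add -ovi.
The other patterns: stems with 1 vowel add ve- … -ir around the stem; stems with 3 vowels add -eka.
So futab → futabovi.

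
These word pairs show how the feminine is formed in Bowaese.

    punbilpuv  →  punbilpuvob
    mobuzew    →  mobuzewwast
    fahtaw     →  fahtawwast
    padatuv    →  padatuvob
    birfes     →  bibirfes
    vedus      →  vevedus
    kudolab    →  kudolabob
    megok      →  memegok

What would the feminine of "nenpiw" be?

nenpiwwast

"nenpiw" ends in -w. The stems ending in -w (fahtaw → fahtawwast, mobuzew → mobuzewwast) double the final consonant and add -ast.
The other patterns: stems ending in -k or -s repeat the first consonant+vowel as a prefix; stems ending in -b or -v add -ob.
So nenpiw → nenpiwwast.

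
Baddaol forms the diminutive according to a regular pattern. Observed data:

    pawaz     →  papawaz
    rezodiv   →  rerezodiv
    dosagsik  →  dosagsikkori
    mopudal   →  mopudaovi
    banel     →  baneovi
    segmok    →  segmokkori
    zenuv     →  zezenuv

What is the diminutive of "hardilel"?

"hardilel" ends in -l. The stems ending in -l (banel → baneovi, mopudal → mopudaovi) drop the final letter and add -ovi.
The other patterns: stems ending in -k double the final consonant and add -ori; stems ending in -v or -z repeat the first consonant+vowel as a prefix.
So hardilel → hardileovi.

hardileovi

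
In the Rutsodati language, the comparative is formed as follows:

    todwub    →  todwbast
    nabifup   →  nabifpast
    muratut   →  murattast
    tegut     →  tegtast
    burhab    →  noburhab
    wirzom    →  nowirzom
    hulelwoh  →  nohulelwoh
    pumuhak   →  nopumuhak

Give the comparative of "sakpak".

nosakpak

"sakpak" has last vowel 'a'. The stems whose last vowel is 'a' (burhab → noburhab, pumuhak → nopumuhak) add the prefix no-.
The other pattern: stems whose last vowel is 'u' delete the last vowel and add -ast.
So sakpak → nosakpak.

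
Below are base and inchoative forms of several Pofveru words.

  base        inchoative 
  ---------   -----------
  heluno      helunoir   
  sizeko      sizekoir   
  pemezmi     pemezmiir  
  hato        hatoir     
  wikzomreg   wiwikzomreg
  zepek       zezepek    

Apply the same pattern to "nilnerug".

"nilnerug" ends in a consonant. The stems ending in a consonant (wikzomreg → wiwikzomreg, zepek → zezepek) repeat the first consonant+vowel as a prefix.
The other pattern: stems ending in a vowel add -ir.
So nilnerug → ninilnerug.

ninilnerug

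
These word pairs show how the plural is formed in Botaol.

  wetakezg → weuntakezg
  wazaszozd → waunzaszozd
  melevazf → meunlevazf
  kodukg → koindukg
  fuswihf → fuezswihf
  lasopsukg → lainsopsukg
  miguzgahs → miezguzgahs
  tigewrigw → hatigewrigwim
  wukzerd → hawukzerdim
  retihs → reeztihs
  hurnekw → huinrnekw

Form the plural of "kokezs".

lasopsukg and wetakezg both end in -g yet inflect differently (lainsopsukg, weuntakezg), so the final letter is not what conditions the rule; the second-to-last letter is.
"kokezs" has second-to-last letter 'z'. The stems whose second-to-last letter is 'z' (wazaszozd → waunzaszozd, wetakezg → weuntakezg, melevazf → meunlevazf) insert -un- after the first vowel.
So kokezs → kounkezs.

kounkezs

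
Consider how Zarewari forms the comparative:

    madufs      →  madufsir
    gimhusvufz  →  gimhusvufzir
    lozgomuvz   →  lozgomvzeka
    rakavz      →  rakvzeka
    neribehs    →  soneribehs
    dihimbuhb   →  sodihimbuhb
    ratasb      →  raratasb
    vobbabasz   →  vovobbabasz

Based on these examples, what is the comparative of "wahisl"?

wawahisl

"wahisl" has second-to-last letter 's'. The stems whose second-to-last letter is 's' (ratasb → raratasb, vobbabasz → vovobbabasz) repeat the first consonant+vowel as a prefix.
So wahisl → wawahisl.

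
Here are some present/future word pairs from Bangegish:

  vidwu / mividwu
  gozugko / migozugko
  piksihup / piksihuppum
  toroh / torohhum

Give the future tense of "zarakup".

vidwu and piksihup both have last vowel 'u' yet inflect differently (mividwu, piksihuppum), so the last vowel is not what conditions the rule; whether the stem ends in a vowel or a consonant is.
"zarakup" ends in a consonant. The stems ending in a consonant (piksihup → piksihuppum, toroh → torohhum) double the final consonant and add -um.
The other pattern: stems ending in a vowel add the prefix mi-.
So zarakup → zarakuppum.

zarakuppum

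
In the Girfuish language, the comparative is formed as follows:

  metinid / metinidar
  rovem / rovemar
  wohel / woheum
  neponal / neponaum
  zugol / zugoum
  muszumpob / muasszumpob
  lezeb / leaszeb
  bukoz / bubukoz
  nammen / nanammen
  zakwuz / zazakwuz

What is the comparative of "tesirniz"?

"tesirniz" ends in -z. The stems ending in -z (bukoz → bubukoz, zakwuz → zazakwuz) repeat the first consonant+vowel as a prefix.
The other patterns: stems ending in -d or -m add -ar; stems ending in -l drop the final letter and add -um; stems ending in -b insert -as- after the first vowel.
So tesirniz → tetesirniz.

tetesirniz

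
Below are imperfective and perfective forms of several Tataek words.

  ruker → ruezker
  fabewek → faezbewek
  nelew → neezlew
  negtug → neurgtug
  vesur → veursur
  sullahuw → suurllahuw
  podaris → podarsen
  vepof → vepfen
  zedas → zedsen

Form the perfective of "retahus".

ruker and vesur both end in -r yet inflect differently (ruezker, veursur), so the final letter is not what conditions the rule; the last vowel is.
"retahus" has last vowel 'u'. The stems whose last vowel is 'u' (negtug → neurgtug, vesur → veursur, sullahuw → suurllahuw) insert -ur- after the first vowel.
So retahus → reurtahus.

reurtahus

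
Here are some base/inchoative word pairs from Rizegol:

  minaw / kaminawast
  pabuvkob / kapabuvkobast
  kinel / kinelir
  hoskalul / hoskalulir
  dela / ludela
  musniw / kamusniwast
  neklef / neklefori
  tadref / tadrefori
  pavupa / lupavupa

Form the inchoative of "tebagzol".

pavupa and minaw both have last vowel 'a' yet inflect differently (lupavupa, kaminawast), so the last vowel is not what conditions the rule; the final letter is.
"tebagzol" ends in -l. The stems ending in -l (kinel → kinelir, hoskalul → hoskalulir) add -ir.
So tebagzol → tebagzolir.

tebagzolir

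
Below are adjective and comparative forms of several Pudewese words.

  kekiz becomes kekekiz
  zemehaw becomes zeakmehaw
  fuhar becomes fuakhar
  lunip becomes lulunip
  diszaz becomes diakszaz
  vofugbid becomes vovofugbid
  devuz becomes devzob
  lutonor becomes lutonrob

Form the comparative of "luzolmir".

luluzolmir

kekiz and devuz both end in -z yet inflect differently (kekekiz, devzob), so the final letter is not what conditions the rule; the last vowel is.
"luzolmir" has last vowel 'i'. The stems whose last vowel is 'i' (lunip → lulunip, vofugbid → vovofugbid, kekiz → kekekiz) repeat the first consonant+vowel as a prefix.
The other patterns: stems whose last vowel is 'o' or 'u' delete the last vowel and add -ob; stems whose last vowel is 'a' insert -ak- after the first vowel.
So luzolmir → luluzolmir.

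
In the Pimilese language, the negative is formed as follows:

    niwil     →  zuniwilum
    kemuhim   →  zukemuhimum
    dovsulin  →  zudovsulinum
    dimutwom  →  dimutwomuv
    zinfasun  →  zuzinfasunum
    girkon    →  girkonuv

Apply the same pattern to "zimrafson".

zimrafsonuv

girkon and zinfasun both end in -n yet inflect differently (girkonuv, zuzinfasunum), so the final letter is not what conditions the rule; the last vowel is.
"zimrafson" has last vowel 'o'. The stems whose last vowel is 'o' (dimutwom → dimutwomuv, girkon → girkonuv) add -uv.
The other pattern: stems whose last vowel is 'i' or 'u' add zu- … -um around the stem.
So zimrafson → zimrafsonuv.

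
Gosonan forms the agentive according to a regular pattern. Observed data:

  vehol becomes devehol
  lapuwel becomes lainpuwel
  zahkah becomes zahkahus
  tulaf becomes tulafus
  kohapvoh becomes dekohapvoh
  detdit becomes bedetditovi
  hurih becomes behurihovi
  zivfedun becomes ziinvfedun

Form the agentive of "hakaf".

hakafus

"hakaf" has last vowel 'a'. The stems whose last vowel is 'a' (tulaf → tulafus, zahkah → zahkahus) add -us.
So hakaf → hakafus.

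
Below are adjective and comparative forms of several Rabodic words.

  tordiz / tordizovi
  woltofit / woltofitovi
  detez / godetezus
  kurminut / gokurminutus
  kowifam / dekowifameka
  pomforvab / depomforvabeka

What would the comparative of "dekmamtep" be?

godekmamtepus

tordiz and detez both end in -z yet inflect differently (tordizovi, godetezus), so the final letter is not what conditions the rule; the last vowel is.
"dekmamtep" has last vowel 'e'. The one such stem in the data (detez → godetezus) adds go- … -us around the stem, so the same rule applies.
So dekmamtep → godekmamtepus.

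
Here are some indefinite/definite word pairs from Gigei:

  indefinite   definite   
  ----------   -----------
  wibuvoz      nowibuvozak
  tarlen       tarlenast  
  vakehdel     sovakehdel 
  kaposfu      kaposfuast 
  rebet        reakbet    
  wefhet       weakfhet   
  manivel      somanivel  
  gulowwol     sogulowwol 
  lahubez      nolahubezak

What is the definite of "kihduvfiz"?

nokihduvfizak

manivel and wefhet both have last vowel 'e' yet inflect differently (somanivel, weakfhet), so the last vowel is not what conditions the rule; the final letter is.
"kihduvfiz" ends in -z. The stems ending in -z (lahubez → nolahubezak, wibuvoz → nowibuvozak) add no- … -ak around the stem.
So kihduvfiz → nokihduvfizak.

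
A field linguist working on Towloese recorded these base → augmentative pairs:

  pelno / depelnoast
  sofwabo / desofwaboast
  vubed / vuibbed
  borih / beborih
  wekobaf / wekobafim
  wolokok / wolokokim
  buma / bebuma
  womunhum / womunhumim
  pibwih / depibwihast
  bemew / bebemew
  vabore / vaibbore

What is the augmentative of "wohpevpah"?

wohpevpahim

borih and pibwih both end in -h yet inflect differently (beborih, depibwihast), so the final letter is not what conditions the rule; the first letter is.
"wohpevpah" begins with w-. The stems beginning with w- (wekobaf → wekobafim, womunhum → womunhumim, wolokok → wolokokim) add -im.
The other patterns: stems beginning with v- insert -ib- after the first vowel; stems beginning with b- add the prefix be-; stems beginning with p- or s- add de- … -ast around the stem.
So wohpevpah → wohpevpahim.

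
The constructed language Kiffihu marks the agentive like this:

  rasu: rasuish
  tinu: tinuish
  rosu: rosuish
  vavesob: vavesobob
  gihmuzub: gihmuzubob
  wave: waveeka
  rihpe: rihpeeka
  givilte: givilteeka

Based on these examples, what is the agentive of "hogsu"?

"hogsu" ends in -u. The stems ending in -u (rasu → rasuish, tinu → tinuish, rosu → rosuish) add -ish.
So hogsu → hogsuish.

hogsuish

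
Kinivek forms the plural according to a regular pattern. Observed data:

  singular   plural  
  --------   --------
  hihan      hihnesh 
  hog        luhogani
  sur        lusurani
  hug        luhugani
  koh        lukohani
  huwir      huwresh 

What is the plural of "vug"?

luvugani

"vug" has 1 vowel. The stems with 1 vowel (sur → lusurani, koh → lukohani, hog → luhogani) add lu- … -ani around the stem.
So vug → luvugani.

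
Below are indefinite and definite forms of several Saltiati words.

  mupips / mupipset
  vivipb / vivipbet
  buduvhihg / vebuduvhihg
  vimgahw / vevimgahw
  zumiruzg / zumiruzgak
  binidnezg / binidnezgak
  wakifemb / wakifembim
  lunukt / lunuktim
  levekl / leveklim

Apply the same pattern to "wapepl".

"wapepl" has second-to-last letter 'p'. The stems whose second-to-last letter is 'p' (mupips → mupipset, vivipb → vivipbet) add -et.
So wapepl → wapeplet.

wapeplet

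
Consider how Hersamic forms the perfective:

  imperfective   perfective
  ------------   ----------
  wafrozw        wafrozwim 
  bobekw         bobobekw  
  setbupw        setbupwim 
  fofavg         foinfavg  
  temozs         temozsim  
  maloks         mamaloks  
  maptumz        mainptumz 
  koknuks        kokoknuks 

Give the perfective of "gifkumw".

bobekw and wafrozw both end in -w yet inflect differently (bobobekw, wafrozwim), so the final letter is not what conditions the rule; the second-to-last letter is.
"gifkumw" has second-to-last letter 'm'. The one such stem in the data (maptumz → mainptumz) inserts -in- after the first vowel (as does fofavg), so the same rule applies.
So gifkumw → giinfkumw.

giinfkumw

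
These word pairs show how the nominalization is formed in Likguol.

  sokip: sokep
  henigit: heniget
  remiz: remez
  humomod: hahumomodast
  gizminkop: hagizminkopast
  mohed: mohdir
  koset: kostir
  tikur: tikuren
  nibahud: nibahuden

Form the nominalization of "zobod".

sokip and gizminkop both end in -p yet inflect differently (sokep, hagizminkopast), so the final letter is not what conditions the rule; the last vowel is.
"zobod" has last vowel 'o'. The stems whose last vowel is 'o' (humomod → hahumomodast, gizminkop → hagizminkopast) add ha- … -ast around the stem.
The other patterns: stems whose last vowel is 'i' change the last vowel to 'e'; stems whose last vowel is 'e' delete the last vowel and add -ir; stems whose last vowel is 'u' add -en.
So zobod → hazobodast.

hazobodast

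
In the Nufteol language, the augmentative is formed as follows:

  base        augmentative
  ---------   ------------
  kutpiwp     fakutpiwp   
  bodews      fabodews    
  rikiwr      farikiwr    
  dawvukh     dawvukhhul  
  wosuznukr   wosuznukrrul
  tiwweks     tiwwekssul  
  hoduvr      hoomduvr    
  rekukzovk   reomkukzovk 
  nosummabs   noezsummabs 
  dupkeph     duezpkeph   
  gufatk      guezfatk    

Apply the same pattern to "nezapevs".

neomzapevs

"nezapevs" has second-to-last letter 'v'. The stems whose second-to-last letter is 'v' (hoduvr → hoomduvr, rekukzovk → reomkukzovk) insert -om- after the first vowel.
So nezapevs → neomzapevs.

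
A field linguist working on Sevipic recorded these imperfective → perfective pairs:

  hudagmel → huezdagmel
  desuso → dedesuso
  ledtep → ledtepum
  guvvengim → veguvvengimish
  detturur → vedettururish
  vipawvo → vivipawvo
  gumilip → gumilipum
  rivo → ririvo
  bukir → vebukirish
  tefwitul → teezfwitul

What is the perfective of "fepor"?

vefeporish

ledtep and hudagmel both have last vowel 'e' yet inflect differently (ledtepum, huezdagmel), so the last vowel is not what conditions the rule; the final letter is.
"fepor" ends in -r. The stems ending in -r (detturur → vedettururish, bukir → vebukirish) add ve- … -ish around the stem.
So fepor → vefeporish.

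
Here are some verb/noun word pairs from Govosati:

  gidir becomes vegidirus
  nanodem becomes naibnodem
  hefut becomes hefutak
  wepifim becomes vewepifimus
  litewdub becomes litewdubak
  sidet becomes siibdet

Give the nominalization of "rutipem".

ruibtipem

"rutipem" has last vowel 'e'. The stems whose last vowel is 'e' (sidet → siibdet, nanodem → naibnodem) insert -ib- after the first vowel.
So rutipem → ruibtipem.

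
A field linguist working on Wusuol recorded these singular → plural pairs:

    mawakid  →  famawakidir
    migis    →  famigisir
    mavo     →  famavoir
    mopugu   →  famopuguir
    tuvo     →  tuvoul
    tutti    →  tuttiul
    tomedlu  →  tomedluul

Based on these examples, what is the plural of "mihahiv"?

famihahivir

mavo and tuvo both end in -o yet inflect differently (famavoir, tuvoul), so the final letter is not what conditions the rule; the first letter is.
"mihahiv" begins with m-. The stems beginning with m- (mawakid → famawakidir, migis → famigisir, mavo → famavoir) add fa- … -ir around the stem.
The other pattern: stems beginning with t- add -ul.
So mihahiv → famihahivir.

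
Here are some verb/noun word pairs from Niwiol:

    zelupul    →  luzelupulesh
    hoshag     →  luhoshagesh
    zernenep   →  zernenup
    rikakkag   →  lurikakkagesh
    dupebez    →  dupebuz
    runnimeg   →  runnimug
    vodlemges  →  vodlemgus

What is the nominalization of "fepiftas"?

runnimeg and rikakkag both end in -g yet inflect differently (runnimug, lurikakkagesh), so the final letter is not what conditions the rule; the last vowel is.
"fepiftas" has last vowel 'a'. The stems whose last vowel is 'a' (rikakkag → lurikakkagesh, hoshag → luhoshagesh) add lu- … -esh around the stem.
The other pattern: stems whose last vowel is 'e' change the last vowel to 'u'.
So fepiftas → lufepiftasesh.

lufepiftasesh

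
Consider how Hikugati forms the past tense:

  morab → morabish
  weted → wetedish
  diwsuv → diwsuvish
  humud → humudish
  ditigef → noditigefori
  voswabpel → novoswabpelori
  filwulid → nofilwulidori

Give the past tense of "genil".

weted and filwulid both end in -d yet inflect differently (wetedish, nofilwulidori), so the final letter is not what conditions the rule; the number of vowels is.
"genil" has 2 vowels. The stems with 2 vowels (morab → morabish, weted → wetedish, diwsuv → diwsuvish) add -ish.
So genil → genilish.

genilish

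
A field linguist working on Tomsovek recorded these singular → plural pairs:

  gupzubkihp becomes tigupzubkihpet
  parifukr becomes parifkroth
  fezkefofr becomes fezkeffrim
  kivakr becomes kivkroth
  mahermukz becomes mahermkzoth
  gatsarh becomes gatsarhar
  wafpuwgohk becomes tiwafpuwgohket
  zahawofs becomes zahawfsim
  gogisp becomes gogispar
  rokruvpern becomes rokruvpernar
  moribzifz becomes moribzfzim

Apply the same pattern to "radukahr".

tiradukahret

fezkefofr and parifukr both end in -r yet inflect differently (fezkeffrim, parifkroth), so the final letter is not what conditions the rule; the second-to-last letter is.
"radukahr" has second-to-last letter 'h'. The stems whose second-to-last letter is 'h' (gupzubkihp → tigupzubkihpet, wafpuwgohk → tiwafpuwgohket) add ti- … -et around the stem.
The other patterns: stems whose second-to-last letter is 'f' delete the last vowel and add -im; stems whose second-to-last letter is 'k' delete the last vowel and add -oth; stems whose second-to-last letter is 'r' or 's' add -ar.
So radukahr → tiradukahret.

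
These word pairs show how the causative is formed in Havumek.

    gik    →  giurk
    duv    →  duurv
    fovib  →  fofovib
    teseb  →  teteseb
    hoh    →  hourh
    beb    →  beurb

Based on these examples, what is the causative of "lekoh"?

beb and fovib both end in -b yet inflect differently (beurb, fofovib), so the final letter is not what conditions the rule; the number of vowels is.
"lekoh" has 2 vowels. The stems with 2 vowels (fovib → fofovib, teseb → teteseb) repeat the first consonant+vowel as a prefix.
The other pattern: stems with 1 vowel insert -ur- after the first vowel.
So lekoh → lelekoh.

lelekoh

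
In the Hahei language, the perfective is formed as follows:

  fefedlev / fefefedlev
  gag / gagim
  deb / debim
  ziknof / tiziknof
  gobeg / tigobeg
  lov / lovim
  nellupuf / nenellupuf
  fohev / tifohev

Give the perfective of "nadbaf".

"nadbaf" has 2 vowels. The stems with 2 vowels (ziknof → tiziknof, gobeg → tigobeg, fohev → tifohev) add the prefix ti-.
So nadbaf → tinadbaf.

tinadbaf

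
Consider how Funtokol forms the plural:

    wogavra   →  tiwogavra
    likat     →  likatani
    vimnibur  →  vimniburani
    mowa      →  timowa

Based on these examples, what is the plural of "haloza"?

mowa and likat both have last vowel 'a' yet inflect differently (timowa, likatani), so the last vowel is not what conditions the rule; the final letter is.
"haloza" ends in -a. The stems ending in -a (mowa → timowa, wogavra → tiwogavra) add the prefix ti-.
So haloza → tihaloza.

tihaloza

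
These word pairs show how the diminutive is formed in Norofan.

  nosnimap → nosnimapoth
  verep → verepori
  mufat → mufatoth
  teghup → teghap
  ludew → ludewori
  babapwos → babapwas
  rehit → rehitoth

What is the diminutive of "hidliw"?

nosnimap and verep both end in -p yet inflect differently (nosnimapoth, verepori), so the final letter is not what conditions the rule; the last vowel is.
"hidliw" has last vowel 'i'. The one such stem in the data (rehit → rehitoth) adds -oth, so the same rule applies.
The other patterns: stems whose last vowel is 'e' add -ori; stems whose last vowel is 'o' or 'u' change the last vowel to 'a'.
So hidliw → hidliwoth.

hidliwoth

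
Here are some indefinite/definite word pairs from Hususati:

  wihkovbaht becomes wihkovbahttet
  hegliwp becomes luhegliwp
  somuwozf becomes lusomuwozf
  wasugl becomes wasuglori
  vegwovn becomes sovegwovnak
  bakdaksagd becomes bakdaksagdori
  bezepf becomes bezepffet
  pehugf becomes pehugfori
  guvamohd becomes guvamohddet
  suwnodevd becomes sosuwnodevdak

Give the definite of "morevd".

somuwozf and pehugf both end in -f yet inflect differently (lusomuwozf, pehugfori), so the final letter is not what conditions the rule; the second-to-last letter is.
"morevd" has second-to-last letter 'v'. The stems whose second-to-last letter is 'v' (suwnodevd → sosuwnodevdak, vegwovn → sovegwovnak) add so- … -ak around the stem.
So morevd → somorevdak.

somorevdak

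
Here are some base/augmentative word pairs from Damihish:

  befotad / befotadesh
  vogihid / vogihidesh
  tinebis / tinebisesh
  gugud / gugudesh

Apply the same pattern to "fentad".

Every pair shown (befotad → befotadesh, vogihid → vogihidesh, tinebis → tinebisesh, …) follows the same rule: add -esh.
So fentad → fentadesh.

fentadesh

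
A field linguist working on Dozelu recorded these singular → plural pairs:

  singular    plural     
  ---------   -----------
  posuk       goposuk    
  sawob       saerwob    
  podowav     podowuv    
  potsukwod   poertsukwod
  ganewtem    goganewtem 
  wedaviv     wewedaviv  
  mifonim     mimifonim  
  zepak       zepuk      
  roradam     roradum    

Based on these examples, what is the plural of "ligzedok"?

mifonim and roradam both end in -m yet inflect differently (mimifonim, roradum), so the final letter is not what conditions the rule; the last vowel is.
"ligzedok" has last vowel 'o'. The stems whose last vowel is 'o' (potsukwod → poertsukwod, sawob → saerwob) insert -er- after the first vowel.
So ligzedok → liergzedok.

liergzedok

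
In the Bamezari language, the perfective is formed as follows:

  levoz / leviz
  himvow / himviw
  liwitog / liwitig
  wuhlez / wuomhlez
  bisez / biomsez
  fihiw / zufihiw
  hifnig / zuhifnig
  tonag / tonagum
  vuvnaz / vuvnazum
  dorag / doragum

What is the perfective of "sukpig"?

zusukpig

levoz and wuhlez both end in -z yet inflect differently (leviz, wuomhlez), so the final letter is not what conditions the rule; the last vowel is.
"sukpig" has last vowel 'i'. The stems whose last vowel is 'i' (fihiw → zufihiw, hifnig → zuhifnig) add the prefix zu-.
The other patterns: stems whose last vowel is 'o' change the last vowel to 'i'; stems whose last vowel is 'e' insert -om- after the first vowel; stems whose last vowel is 'a' add -um.
So sukpig → zusukpig.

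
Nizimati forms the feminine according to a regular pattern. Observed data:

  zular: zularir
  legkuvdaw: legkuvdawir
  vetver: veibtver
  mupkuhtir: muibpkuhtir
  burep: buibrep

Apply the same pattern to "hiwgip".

zular and vetver both end in -r yet inflect differently (zularir, veibtver), so the final letter is not what conditions the rule; the last vowel is.
"hiwgip" has last vowel 'i'. The one such stem in the data (mupkuhtir → muibpkuhtir) inserts -ib- after the first vowel (as do vetver, burep), so the same rule applies.
So hiwgip → hiibwgip.

hiibwgip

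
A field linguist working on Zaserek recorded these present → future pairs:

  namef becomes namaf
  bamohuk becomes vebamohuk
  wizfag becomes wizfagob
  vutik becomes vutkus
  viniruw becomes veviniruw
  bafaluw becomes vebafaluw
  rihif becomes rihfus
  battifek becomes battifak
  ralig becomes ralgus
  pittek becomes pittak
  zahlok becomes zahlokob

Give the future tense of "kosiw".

koswus

battifek and bamohuk both end in -k yet inflect differently (battifak, vebamohuk), so the final letter is not what conditions the rule; the last vowel is.
"kosiw" has last vowel 'i'. The stems whose last vowel is 'i' (ralig → ralgus, vutik → vutkus, rihif → rihfus) delete the last vowel and add -us.
The other patterns: stems whose last vowel is 'e' change the last vowel to 'a'; stems whose last vowel is 'u' add the prefix ve-; stems whose last vowel is 'a' or 'o' add -ob.
So kosiw → koswus.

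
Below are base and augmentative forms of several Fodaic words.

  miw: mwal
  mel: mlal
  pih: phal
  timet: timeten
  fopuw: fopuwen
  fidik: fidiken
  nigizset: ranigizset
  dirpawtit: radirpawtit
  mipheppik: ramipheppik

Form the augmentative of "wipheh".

wiphehen

miw and fopuw both end in -w yet inflect differently (mwal, fopuwen), so the final letter is not what conditions the rule; the number of vowels is.
"wipheh" has 2 vowels. The stems with 2 vowels (timet → timeten, fopuw → fopuwen, fidik → fidiken) add -en.
So wipheh → wiphehen.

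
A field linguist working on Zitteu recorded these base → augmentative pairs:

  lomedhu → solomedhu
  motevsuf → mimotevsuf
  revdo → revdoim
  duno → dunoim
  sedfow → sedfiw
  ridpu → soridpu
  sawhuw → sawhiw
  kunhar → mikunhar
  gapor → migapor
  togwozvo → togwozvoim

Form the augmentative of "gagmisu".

sedfow and duno both have last vowel 'o' yet inflect differently (sedfiw, dunoim), so the last vowel is not what conditions the rule; the final letter is.
"gagmisu" ends in -u. The stems ending in -u (lomedhu → solomedhu, ridpu → soridpu) add the prefix so-.
The other patterns: stems ending in -w change the last vowel to 'i'; stems ending in -o add -im; stems ending in -f or -r add the prefix mi-.
So gagmisu → sogagmisu.

sogagmisu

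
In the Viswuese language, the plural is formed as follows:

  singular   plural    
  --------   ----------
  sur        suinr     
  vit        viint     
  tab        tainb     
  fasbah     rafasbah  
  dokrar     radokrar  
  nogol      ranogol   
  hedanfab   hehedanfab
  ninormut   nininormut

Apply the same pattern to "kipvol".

sur and dokrar both end in -r yet inflect differently (suinr, radokrar), so the final letter is not what conditions the rule; the number of vowels is.
"kipvol" has 2 vowels. The stems with 2 vowels (fasbah → rafasbah, dokrar → radokrar, nogol → ranogol) add the prefix ra-.
The other patterns: stems with 1 vowel insert -in- after the first vowel; stems with 3 vowels repeat the first consonant+vowel as a prefix.
So kipvol → rakipvol.

rakipvol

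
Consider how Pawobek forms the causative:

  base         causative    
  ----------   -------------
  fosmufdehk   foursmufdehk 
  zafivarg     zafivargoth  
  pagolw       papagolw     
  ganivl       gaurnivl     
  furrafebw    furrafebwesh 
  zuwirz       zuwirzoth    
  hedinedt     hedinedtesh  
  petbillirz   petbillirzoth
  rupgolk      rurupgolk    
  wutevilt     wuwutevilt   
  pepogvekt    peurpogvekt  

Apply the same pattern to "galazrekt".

gaurlazrekt

wutevilt and hedinedt both end in -t yet inflect differently (wuwutevilt, hedinedtesh), so the final letter is not what conditions the rule; the second-to-last letter is.
"galazrekt" has second-to-last letter 'k'. The one such stem in the data (pepogvekt → peurpogvekt) inserts -ur- after the first vowel (as do ganivl, fosmufdehk), so the same rule applies.
So galazrekt → gaurlazrekt.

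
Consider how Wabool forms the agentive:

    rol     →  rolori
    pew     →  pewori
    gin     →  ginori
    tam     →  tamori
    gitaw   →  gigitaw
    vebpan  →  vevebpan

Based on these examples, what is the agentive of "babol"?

bababol

pew and gitaw both end in -w yet inflect differently (pewori, gigitaw), so the final letter is not what conditions the rule; the number of vowels is.
"babol" has 2 vowels. The stems with 2 vowels (gitaw → gigitaw, vebpan → vevebpan) repeat the first consonant+vowel as a prefix.
The other pattern: stems with 1 vowel add -ori.
So babol → bababol.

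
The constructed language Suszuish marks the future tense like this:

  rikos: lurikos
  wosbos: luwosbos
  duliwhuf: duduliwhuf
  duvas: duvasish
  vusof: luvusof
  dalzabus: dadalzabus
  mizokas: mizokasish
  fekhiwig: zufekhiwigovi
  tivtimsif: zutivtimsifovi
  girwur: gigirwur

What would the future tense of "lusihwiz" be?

zulusihwizovi

duliwhuf and tivtimsif both end in -f yet inflect differently (duduliwhuf, zutivtimsifovi), so the final letter is not what conditions the rule; the last vowel is.
"lusihwiz" has last vowel 'i'. The stems whose last vowel is 'i' (tivtimsif → zutivtimsifovi, fekhiwig → zufekhiwigovi) add zu- … -ovi around the stem.
The other patterns: stems whose last vowel is 'u' repeat the first consonant+vowel as a prefix; stems whose last vowel is 'o' add the prefix lu-; stems whose last vowel is 'a' add -ish.
So lusihwiz → zulusihwizovi.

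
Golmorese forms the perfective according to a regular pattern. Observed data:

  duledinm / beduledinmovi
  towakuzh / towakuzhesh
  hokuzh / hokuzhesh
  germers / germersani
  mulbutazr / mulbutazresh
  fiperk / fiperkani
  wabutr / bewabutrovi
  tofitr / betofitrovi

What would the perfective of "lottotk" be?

mulbutazr and tofitr both end in -r yet inflect differently (mulbutazresh, betofitrovi), so the final letter is not what conditions the rule; the second-to-last letter is.
"lottotk" has second-to-last letter 't'. The stems whose second-to-last letter is 't' (tofitr → betofitrovi, wabutr → bewabutrovi) add be- … -ovi around the stem.
The other patterns: stems whose second-to-last letter is 'z' add -esh; stems whose second-to-last letter is 'r' add -ani.
So lottotk → belottotkovi.

belottotkovi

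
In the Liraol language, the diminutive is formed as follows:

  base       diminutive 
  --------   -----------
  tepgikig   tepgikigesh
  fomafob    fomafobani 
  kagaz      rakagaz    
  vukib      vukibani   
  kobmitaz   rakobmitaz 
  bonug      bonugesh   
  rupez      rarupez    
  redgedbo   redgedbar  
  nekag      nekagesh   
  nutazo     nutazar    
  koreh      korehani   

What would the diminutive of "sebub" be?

sebubani

kobmitaz and nekag both have last vowel 'a' yet inflect differently (rakobmitaz, nekagesh), so the last vowel is not what conditions the rule; the final letter is.
"sebub" ends in -b. The stems ending in -b (vukib → vukibani, fomafob → fomafobani) add -ani.
The other patterns: stems ending in -z add the prefix ra-; stems ending in -g add -esh; stems ending in -o drop the final letter and add -ar.
So sebub → sebubani.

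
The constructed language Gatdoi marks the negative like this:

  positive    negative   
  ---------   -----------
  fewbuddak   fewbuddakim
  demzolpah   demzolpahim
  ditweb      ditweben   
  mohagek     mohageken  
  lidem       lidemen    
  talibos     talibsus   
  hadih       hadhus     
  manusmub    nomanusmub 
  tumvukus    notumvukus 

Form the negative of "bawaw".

bawawim

fewbuddak and mohagek both end in -k yet inflect differently (fewbuddakim, mohageken), so the final letter is not what conditions the rule; the last vowel is.
"bawaw" has last vowel 'a'. The stems whose last vowel is 'a' (fewbuddak → fewbuddakim, demzolpah → demzolpahim) add -im.
The other patterns: stems whose last vowel is 'e' add -en; stems whose last vowel is 'i' or 'o' delete the last vowel and add -us; stems whose last vowel is 'u' add the prefix no-.
So bawaw → bawawim.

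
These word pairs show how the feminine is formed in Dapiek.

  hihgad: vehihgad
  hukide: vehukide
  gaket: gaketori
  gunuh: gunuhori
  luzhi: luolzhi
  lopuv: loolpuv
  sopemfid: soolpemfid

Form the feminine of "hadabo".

hihgad and sopemfid both end in -d yet inflect differently (vehihgad, soolpemfid), so the final letter is not what conditions the rule; the first letter is.
"hadabo" begins with h-. The stems beginning with h- (hihgad → vehihgad, hukide → vehukide) add the prefix ve-.
The other patterns: stems beginning with g- add -ori; stems beginning with l- or s- insert -ol- after the first vowel.
So hadabo → vehadabo.

vehadabo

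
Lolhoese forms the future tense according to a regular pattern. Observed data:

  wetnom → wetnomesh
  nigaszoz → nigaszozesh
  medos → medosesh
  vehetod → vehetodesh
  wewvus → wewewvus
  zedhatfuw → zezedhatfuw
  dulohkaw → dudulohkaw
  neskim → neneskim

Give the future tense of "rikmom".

medos and wewvus both end in -s yet inflect differently (medosesh, wewewvus), so the final letter is not what conditions the rule; the last vowel is.
"rikmom" has last vowel 'o'. The stems whose last vowel is 'o' (wetnom → wetnomesh, nigaszoz → nigaszozesh, medos → medosesh) add -esh.
The other pattern: stems whose last vowel is 'a', 'i' or 'u' repeat the first consonant+vowel as a prefix.
So rikmom → rikmomesh.

rikmomesh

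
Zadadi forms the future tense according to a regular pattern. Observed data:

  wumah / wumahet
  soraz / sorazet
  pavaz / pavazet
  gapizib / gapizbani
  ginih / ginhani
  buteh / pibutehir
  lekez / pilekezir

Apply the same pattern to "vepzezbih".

vepzezbhani

wumah and ginih both end in -h yet inflect differently (wumahet, ginhani), so the final letter is not what conditions the rule; the last vowel is.
"vepzezbih" has last vowel 'i'. The stems whose last vowel is 'i' (gapizib → gapizbani, ginih → ginhani) delete the last vowel and add -ani.
The other patterns: stems whose last vowel is 'a' add -et; stems whose last vowel is 'e' add pi- … -ir around the stem.
So vepzezbih → vepzezbhani.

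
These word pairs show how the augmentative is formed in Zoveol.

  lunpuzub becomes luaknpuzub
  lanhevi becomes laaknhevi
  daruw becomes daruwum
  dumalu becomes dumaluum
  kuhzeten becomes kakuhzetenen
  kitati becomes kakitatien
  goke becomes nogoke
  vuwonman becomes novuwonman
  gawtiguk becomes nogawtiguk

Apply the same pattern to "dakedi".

lanhevi and kitati both end in -i yet inflect differently (laaknhevi, kakitatien), so the final letter is not what conditions the rule; the first letter is.
"dakedi" begins with d-. The stems beginning with d- (daruw → daruwum, dumalu → dumaluum) add -um.
The other patterns: stems beginning with l- insert -ak- after the first vowel; stems beginning with k- add ka- … -en around the stem; stems beginning with g- or v- add the prefix no-.
So dakedi → dakedium.

dakedium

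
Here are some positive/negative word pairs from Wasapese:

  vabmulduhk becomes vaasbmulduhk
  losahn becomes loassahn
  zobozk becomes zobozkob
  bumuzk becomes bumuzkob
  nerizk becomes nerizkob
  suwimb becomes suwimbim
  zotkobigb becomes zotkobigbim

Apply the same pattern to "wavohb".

waasvohb

vabmulduhk and zobozk both end in -k yet inflect differently (vaasbmulduhk, zobozkob), so the final letter is not what conditions the rule; the second-to-last letter is.
"wavohb" has second-to-last letter 'h'. The stems whose second-to-last letter is 'h' (vabmulduhk → vaasbmulduhk, losahn → loassahn) insert -as- after the first vowel.
So wavohb → waasvohb.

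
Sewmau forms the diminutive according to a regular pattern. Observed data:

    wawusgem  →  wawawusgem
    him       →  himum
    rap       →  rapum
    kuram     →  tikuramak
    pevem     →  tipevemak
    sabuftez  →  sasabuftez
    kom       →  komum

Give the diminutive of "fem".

kom and pevem both end in -m yet inflect differently (komum, tipevemak), so the final letter is not what conditions the rule; the number of vowels is.
"fem" has 1 vowel. The stems with 1 vowel (kom → komum, him → himum, rap → rapum) add -um.
So fem → femum.

femum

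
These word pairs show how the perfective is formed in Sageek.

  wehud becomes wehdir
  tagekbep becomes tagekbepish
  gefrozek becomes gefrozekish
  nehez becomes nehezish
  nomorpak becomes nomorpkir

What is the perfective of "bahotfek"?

bahotfekish

"bahotfek" has last vowel 'e'. The stems whose last vowel is 'e' (tagekbep → tagekbepish, nehez → nehezish, gefrozek → gefrozekish) add -ish.
The other pattern: stems whose last vowel is 'a' or 'u' delete the last vowel and add -ir.
So bahotfek → bahotfekish.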